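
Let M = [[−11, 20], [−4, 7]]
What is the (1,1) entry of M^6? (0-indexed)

tr M = −4 and det M = 3, so the characteristic polynomial is λ² − (−4)λ + (3) with roots −3 and −1.
Eigenvectors give P = [[5, 2], [2, 1]] with P⁻¹ = [[1, −2], [−2, 5]], and M = P·diag(−3, −1)·P⁻¹.
Then M^6 = P·diag(729, 1)·P⁻¹ = [[3645, 2], [1458, 1]] · [[1, −2], [−2, 5]] = [[3641, −7280], [1456, −2911]].

−2911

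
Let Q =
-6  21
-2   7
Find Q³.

Q² = Q (a projection; rank 1, trace 1), so Q³ = Q.

[[-6, 21], [-2, 7]]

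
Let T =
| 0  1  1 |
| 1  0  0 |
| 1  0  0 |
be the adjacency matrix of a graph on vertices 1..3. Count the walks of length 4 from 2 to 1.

0

The number of length-4 walks from vertex 2 to vertex 1 is entry (2,1) of T⁴, where T is the adjacency matrix.
T² = [[2, 0, 0], [0, 1, 1], [0, 1, 1]]
T³ = [[0, 2, 2], [2, 0, 0], [2, 0, 0]]
T⁴ = [[4, 0, 0], [0, 2, 2], [0, 2, 2]]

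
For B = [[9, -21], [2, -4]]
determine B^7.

[[14541, -43239], [4118, -12226]]

tr B = 5 and det B = 6, so the characteristic polynomial is λ² − (5)λ + (6) with roots 2 and 3.
Eigenvectors give P = [[3, 7], [1, 2]] with P⁻¹ = [[-2, 7], [1, -3]], and B = P·diag(2, 3)·P⁻¹.
Then B^7 = P·diag(128, 2187)·P⁻¹ = [[384, 15309], [128, 4374]] · [[-2, 7], [1, -3]] = [[14541, -43239], [4118, -12226]].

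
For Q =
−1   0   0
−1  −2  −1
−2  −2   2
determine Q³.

Q² = [[1, 0, 0], [5, 6, 0], [0, 0, 6]]
Q³ = [[−1, 0, 0], [−11, −12, −6], [−12, −12, 12]]

[[−1, 0, 0], [−11, −12, −6], [−12, −12, 12]]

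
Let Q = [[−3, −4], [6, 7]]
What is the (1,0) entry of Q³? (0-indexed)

78

tr Q = 4 and det Q = 3, so the characteristic polynomial is λ² − (4)λ + (3) with roots 3 and 1.
Eigenvectors give P = [[−2, −1], [3, 1]] with P⁻¹ = [[1, 1], [−3, −2]], and Q = P·diag(3, 1)·P⁻¹.
Then Q³ = P·diag(27, 1)·P⁻¹ = [[−54, −1], [81, 1]] · [[1, 1], [−3, −2]] = [[−51, −52], [78, 79]].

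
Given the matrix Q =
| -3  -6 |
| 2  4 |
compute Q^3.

[[-3, -6], [2, 4]]

Q² = Q (a projection; rank 1, trace 1), so Q^3 = Q.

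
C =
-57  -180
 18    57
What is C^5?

tr C = 0 and det C = -9, so the characteristic polynomial is λ² − (0)λ + (-9) with roots -3 and 3.
Eigenvectors give P = [[10, -3], [-3, 1]] with P⁻¹ = [[1, 3], [3, 10]], and C = P·diag(-3, 3)·P⁻¹.
Then C^5 = P·diag(-243, 243)·P⁻¹ = [[-2430, -729], [729, 243]] · [[1, 3], [3, 10]] = [[-4617, -14580], [1458, 4617]].

[[-4617, -14580], [1458, 4617]]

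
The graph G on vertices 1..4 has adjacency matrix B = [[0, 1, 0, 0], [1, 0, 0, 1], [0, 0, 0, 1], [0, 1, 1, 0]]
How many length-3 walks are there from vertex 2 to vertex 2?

0

The number of length-3 walks from vertex 2 to vertex 2 is entry (2,2) of B³, where B is the adjacency matrix.
B² = [[1, 0, 0, 1], [0, 2, 1, 0], [0, 1, 1, 0], [1, 0, 0, 2]]
B³ = [[0, 2, 1, 0], [2, 0, 0, 3], [1, 0, 0, 2], [0, 3, 2, 0]]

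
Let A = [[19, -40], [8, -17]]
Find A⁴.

tr A = 2 and det A = -3, so the characteristic polynomial is λ² − (2)λ + (-3) with roots -1 and 3.
Eigenvectors give P = [[2, 5], [1, 2]] with P⁻¹ = [[-2, 5], [1, -2]], and A = P·diag(-1, 3)·P⁻¹.
Then A⁴ = P·diag(1, 81)·P⁻¹ = [[2, 405], [1, 162]] · [[-2, 5], [1, -2]] = [[401, -800], [160, -319]].

[[401, -800], [160, -319]]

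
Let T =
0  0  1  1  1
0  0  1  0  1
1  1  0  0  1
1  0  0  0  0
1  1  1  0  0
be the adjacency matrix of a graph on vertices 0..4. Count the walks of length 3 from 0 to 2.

6

The number of length-3 walks from vertex 0 to vertex 2 is entry (0,2) of T³, where T is the adjacency matrix.
T² = [[3, 2, 1, 0, 1], [2, 2, 1, 0, 1], [1, 1, 3, 1, 2], [0, 0, 1, 1, 1], [1, 1, 2, 1, 3]]
T³ = [[2, 2, 6, 3, 6], [2, 2, 5, 2, 5], [6, 5, 4, 1, 5], [3, 2, 1, 0, 1], [6, 5, 5, 1, 4]]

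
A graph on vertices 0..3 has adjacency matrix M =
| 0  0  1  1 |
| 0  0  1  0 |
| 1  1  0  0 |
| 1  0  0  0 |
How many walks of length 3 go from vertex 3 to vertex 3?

0

The number of length-3 walks from vertex 3 to vertex 3 is entry (3,3) of M^3, where M is the adjacency matrix.
M^2 = [[2, 1, 0, 0], [1, 1, 0, 0], [0, 0, 2, 1], [0, 0, 1, 1]]
M^3 = [[0, 0, 3, 2], [0, 0, 2, 1], [3, 2, 0, 0], [2, 1, 0, 0]]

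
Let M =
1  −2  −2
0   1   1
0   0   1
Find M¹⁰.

[[1, −20, −110], [0, 1, 10], [0, 0, 1]]

M = I + N where N = [[0, −2, −2], [0, 0, 1], [0, 0, 0]] is strictly upper-triangular, so N³ = 0.
(I + N)¹⁰ = I + 10·N + 45·N² = [[1, −20, −110], [0, 1, 10], [0, 0, 1]].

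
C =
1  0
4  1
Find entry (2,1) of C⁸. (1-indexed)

C = I + N where N = [[0, 0], [4, 0]] is strictly lower-triangular, so N² = 0.
(I + N)⁸ = I + 8·N = [[1, 0], [32, 1]].

32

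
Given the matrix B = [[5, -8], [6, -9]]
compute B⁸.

[[-19679, 26240], [-19680, 26241]]

tr B = -4 and det B = 3, so the characteristic polynomial is λ² − (-4)λ + (3) with roots -3 and -1.
Eigenvectors give P = [[-1, -4], [-1, -3]] with P⁻¹ = [[3, -4], [-1, 1]], and B = P·diag(-3, -1)·P⁻¹.
Then B⁸ = P·diag(6561, 1)·P⁻¹ = [[-6561, -4], [-6561, -3]] · [[3, -4], [-1, 1]] = [[-19679, 26240], [-19680, 26241]].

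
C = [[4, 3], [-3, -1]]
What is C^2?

[[7, 9], [-9, -8]]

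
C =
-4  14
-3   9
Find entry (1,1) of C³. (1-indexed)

-106

tr C = 5 and det C = 6, so the characteristic polynomial is λ² − (5)λ + (6) with roots 3 and 2.
Eigenvectors give P = [[2, 7], [1, 3]] with P⁻¹ = [[-3, 7], [1, -2]], and C = P·diag(3, 2)·P⁻¹.
Then C³ = P·diag(27, 8)·P⁻¹ = [[54, 56], [27, 24]] · [[-3, 7], [1, -2]] = [[-106, 266], [-57, 141]].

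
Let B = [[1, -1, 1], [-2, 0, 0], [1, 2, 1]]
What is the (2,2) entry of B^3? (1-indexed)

B^2 = [[4, 1, 2], [-2, 2, -2], [-2, 1, 2]]
B^3 = [[4, 0, 6], [-8, -2, -4], [-2, 6, 0]]

-2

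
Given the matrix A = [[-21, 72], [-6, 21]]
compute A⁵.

[[-1701, 5832], [-486, 1701]]

tr A = 0 and det A = -9, so the characteristic polynomial is λ² − (0)λ + (-9) with roots -3 and 3.
Eigenvectors give P = [[4, 3], [1, 1]] with P⁻¹ = [[1, -3], [-1, 4]], and A = P·diag(-3, 3)·P⁻¹.
Then A⁵ = P·diag(-243, 243)·P⁻¹ = [[-972, 729], [-243, 243]] · [[1, -3], [-1, 4]] = [[-1701, 5832], [-486, 1701]].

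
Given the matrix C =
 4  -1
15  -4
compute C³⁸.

[[1, 0], [0, 1]]

C² = I (check: tr C = 0 and det C = -1), so C³⁸ = I since 38 is even.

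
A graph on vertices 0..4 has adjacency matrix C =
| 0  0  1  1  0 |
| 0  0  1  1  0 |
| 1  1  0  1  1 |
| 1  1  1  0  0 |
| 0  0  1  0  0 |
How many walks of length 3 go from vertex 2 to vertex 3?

6

The number of length-3 walks from vertex 2 to vertex 3 is entry (2,3) of C^3, where C is the adjacency matrix.
C^2 = [[2, 2, 1, 1, 1], [2, 2, 1, 1, 1], [1, 1, 4, 2, 0], [1, 1, 2, 3, 1], [1, 1, 0, 1, 1]]
C^3 = [[2, 2, 6, 5, 1], [2, 2, 6, 5, 1], [6, 6, 4, 6, 4], [5, 5, 6, 4, 2], [1, 1, 4, 2, 0]]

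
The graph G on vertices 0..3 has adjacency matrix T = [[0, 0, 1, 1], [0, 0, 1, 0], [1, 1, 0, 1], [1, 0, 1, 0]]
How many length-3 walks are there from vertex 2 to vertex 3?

The number of length-3 walks from vertex 2 to vertex 3 is entry (2,3) of T³, where T is the adjacency matrix.
T² = [[2, 1, 1, 1], [1, 1, 0, 1], [1, 0, 3, 1], [1, 1, 1, 2]]
T³ = [[2, 1, 4, 3], [1, 0, 3, 1], [4, 3, 2, 4], [3, 1, 4, 2]]

4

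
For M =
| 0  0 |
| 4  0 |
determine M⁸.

M is strictly triangular, hence nilpotent: M² = 0, so M⁸ = 0.

[[0, 0], [0, 0]]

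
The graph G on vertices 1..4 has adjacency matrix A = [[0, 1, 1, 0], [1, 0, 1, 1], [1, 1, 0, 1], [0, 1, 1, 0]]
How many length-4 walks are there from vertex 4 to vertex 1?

The number of length-4 walks from vertex 4 to vertex 1 is entry (4,1) of A^4, where A is the adjacency matrix.
A^2 = [[2, 1, 1, 2], [1, 3, 2, 1], [1, 2, 3, 1], [2, 1, 1, 2]]
A^3 = [[2, 5, 5, 2], [5, 4, 5, 5], [5, 5, 4, 5], [2, 5, 5, 2]]
A^4 = [[10, 9, 9, 10], [9, 15, 14, 9], [9, 14, 15, 9], [10, 9, 9, 10]]

10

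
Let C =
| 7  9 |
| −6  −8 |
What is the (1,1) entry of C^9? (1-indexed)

tr C = −1 and det C = −2, so the characteristic polynomial is λ² − (−1)λ + (−2) with roots 1 and −2.
Eigenvectors give P = [[3, 1], [−2, −1]] with P⁻¹ = [[1, 1], [−2, −3]], and C = P·diag(1, −2)·P⁻¹.
Then C^9 = P·diag(1, −512)·P⁻¹ = [[3, −512], [−2, 512]] · [[1, 1], [−2, −3]] = [[1027, 1539], [−1026, −1538]].

1027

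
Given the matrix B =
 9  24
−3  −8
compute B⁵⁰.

B² = B (a projection; rank 1, trace 1), so B⁵⁰ = B.

[[9, 24], [−3, −8]]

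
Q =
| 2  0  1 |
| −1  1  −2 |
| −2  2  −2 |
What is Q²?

[[2, 2, 0], [1, −3, 1], [−2, −2, −2]]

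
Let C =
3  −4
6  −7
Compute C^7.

tr C = −4 and det C = 3, so the characteristic polynomial is λ² − (−4)λ + (3) with roots −3 and −1.
Eigenvectors give P = [[2, 1], [3, 1]] with P⁻¹ = [[−1, 1], [3, −2]], and C = P·diag(−3, −1)·P⁻¹.
Then C^7 = P·diag(−2187, −1)·P⁻¹ = [[−4374, −1], [−6561, −1]] · [[−1, 1], [3, −2]] = [[4371, −4372], [6558, −6559]].

[[4371, −4372], [6558, −6559]]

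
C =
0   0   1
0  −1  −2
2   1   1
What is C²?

[[2, 1, 1], [−4, −1, 0], [2, 0, 1]]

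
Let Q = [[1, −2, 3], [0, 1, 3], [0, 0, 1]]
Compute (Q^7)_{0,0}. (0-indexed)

1

Q = I + N where N = [[0, −2, 3], [0, 0, 3], [0, 0, 0]] is strictly upper-triangular, so N^3 = 0.
(I + N)^7 = I + 7·N + 21·N^2 = [[1, −14, −105], [0, 1, 21], [0, 0, 1]].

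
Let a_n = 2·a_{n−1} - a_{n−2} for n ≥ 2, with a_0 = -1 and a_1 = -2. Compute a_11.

-12

With companion matrix M = [[2, -1], [1, 0]], [a_n, a_{n−1}]ᵀ = M·[a_{n−1}, a_{n−2}]ᵀ, so [a_11, a_10]ᵀ = M¹⁰·[a_1, a_0]ᵀ.
M¹⁰ = [[11, -10], [10, -9]], giving [a_11, a_10]ᵀ = [[-12], [-11]].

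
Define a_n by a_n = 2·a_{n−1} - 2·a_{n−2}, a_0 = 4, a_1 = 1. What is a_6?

24

With companion matrix Q = [[2, -2], [1, 0]], [a_n, a_{n−1}]ᵀ = Q·[a_{n−1}, a_{n−2}]ᵀ, so [a_6, a_5]ᵀ = Q⁵·[a_1, a_0]ᵀ.
Q⁵ = [[-8, 8], [-4, 0]], giving [a_6, a_5]ᵀ = [[24], [-4]].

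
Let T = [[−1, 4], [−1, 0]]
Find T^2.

[[−3, −4], [1, −4]]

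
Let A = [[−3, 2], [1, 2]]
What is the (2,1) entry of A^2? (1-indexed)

−1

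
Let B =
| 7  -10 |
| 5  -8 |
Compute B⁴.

tr B = -1 and det B = -6, so the characteristic polynomial is λ² − (-1)λ + (-6) with roots -3 and 2.
Eigenvectors give P = [[-1, 2], [-1, 1]] with P⁻¹ = [[1, -2], [1, -1]], and B = P·diag(-3, 2)·P⁻¹.
Then B⁴ = P·diag(81, 16)·P⁻¹ = [[-81, 32], [-81, 16]] · [[1, -2], [1, -1]] = [[-49, 130], [-65, 146]].

[[-49, 130], [-65, 146]]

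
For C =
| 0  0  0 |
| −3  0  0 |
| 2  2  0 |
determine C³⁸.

C is strictly triangular, hence nilpotent: C³ = 0, so C³⁸ = 0.

[[0, 0, 0], [0, 0, 0], [0, 0, 0]]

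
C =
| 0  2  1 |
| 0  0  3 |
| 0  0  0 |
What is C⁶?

[[0, 0, 0], [0, 0, 0], [0, 0, 0]]

C is strictly triangular, hence nilpotent: C³ = 0, so C⁶ = 0.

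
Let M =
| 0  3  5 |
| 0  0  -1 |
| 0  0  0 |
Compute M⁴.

[[0, 0, 0], [0, 0, 0], [0, 0, 0]]

M is strictly triangular, hence nilpotent: M³ = 0, so M⁴ = 0.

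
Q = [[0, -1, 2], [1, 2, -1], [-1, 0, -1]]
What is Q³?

Q² = [[-3, -2, -1], [3, 3, 1], [1, 1, -1]]
Q³ = [[-1, -1, -3], [2, 3, 2], [2, 1, 2]]

[[-1, -1, -3], [2, 3, 2], [2, 1, 2]]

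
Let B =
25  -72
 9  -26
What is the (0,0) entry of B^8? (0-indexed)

-2039

tr B = -1 and det B = -2, so the characteristic polynomial is λ² − (-1)λ + (-2) with roots 1 and -2.
Eigenvectors give P = [[3, -8], [1, -3]] with P⁻¹ = [[3, -8], [1, -3]], and B = P·diag(1, -2)·P⁻¹.
Then B^8 = P·diag(1, 256)·P⁻¹ = [[3, -2048], [1, -768]] · [[3, -8], [1, -3]] = [[-2039, 6120], [-765, 2296]].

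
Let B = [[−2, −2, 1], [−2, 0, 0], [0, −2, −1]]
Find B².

[[8, 2, −3], [4, 4, −2], [4, 2, 1]]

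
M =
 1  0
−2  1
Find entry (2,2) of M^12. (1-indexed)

1

M = I + N where N = [[0, 0], [−2, 0]] is strictly lower-triangular, so N^2 = 0.
(I + N)^12 = I + 12·N = [[1, 0], [−24, 1]].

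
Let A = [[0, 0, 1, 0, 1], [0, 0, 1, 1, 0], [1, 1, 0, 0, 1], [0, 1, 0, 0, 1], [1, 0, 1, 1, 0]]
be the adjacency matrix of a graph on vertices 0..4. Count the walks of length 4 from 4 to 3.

3

The number of length-4 walks from vertex 4 to vertex 3 is entry (4,3) of A⁴, where A is the adjacency matrix.
A² = [[2, 1, 1, 1, 1], [1, 2, 0, 0, 2], [1, 0, 3, 2, 1], [1, 0, 2, 2, 0], [1, 2, 1, 0, 3]]
A³ = [[2, 2, 4, 2, 4], [2, 0, 5, 4, 1], [4, 5, 2, 1, 6], [2, 4, 1, 0, 5], [4, 1, 6, 5, 2]]
A⁴ = [[8, 6, 8, 6, 8], [6, 9, 3, 1, 11], [8, 3, 15, 11, 7], [6, 1, 11, 9, 3], [8, 11, 7, 3, 15]]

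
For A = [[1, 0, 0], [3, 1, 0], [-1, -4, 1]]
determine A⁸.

[[1, 0, 0], [24, 1, 0], [-344, -32, 1]]

A = I + N where N = [[0, 0, 0], [3, 0, 0], [-1, -4, 0]] is strictly lower-triangular, so N³ = 0.
(I + N)⁸ = I + 8·N + 28·N² = [[1, 0, 0], [24, 1, 0], [-344, -32, 1]].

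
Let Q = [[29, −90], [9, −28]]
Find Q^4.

[[151, −450], [45, −134]]

tr Q = 1 and det Q = −2, so the characteristic polynomial is λ² − (1)λ + (−2) with roots −1 and 2.
Eigenvectors give P = [[−3, 10], [−1, 3]] with P⁻¹ = [[3, −10], [1, −3]], and Q = P·diag(−1, 2)·P⁻¹.
Then Q^4 = P·diag(1, 16)·P⁻¹ = [[−3, 160], [−1, 48]] · [[3, −10], [1, −3]] = [[151, −450], [45, −134]].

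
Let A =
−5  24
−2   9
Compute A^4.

tr A = 4 and det A = 3, so the characteristic polynomial is λ² − (4)λ + (3) with roots 3 and 1.
Eigenvectors give P = [[3, 4], [1, 1]] with P⁻¹ = [[−1, 4], [1, −3]], and A = P·diag(3, 1)·P⁻¹.
Then A^4 = P·diag(81, 1)·P⁻¹ = [[243, 4], [81, 1]] · [[−1, 4], [1, −3]] = [[−239, 960], [−80, 321]].

[[−239, 960], [−80, 321]]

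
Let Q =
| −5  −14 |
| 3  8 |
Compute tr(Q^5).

tr Q = 3 and det Q = 2, so the characteristic polynomial is λ² − (3)λ + (2) with roots 1 and 2.
Eigenvectors give P = [[7, −2], [−3, 1]] with P⁻¹ = [[1, 2], [3, 7]], and Q = P·diag(1, 2)·P⁻¹.
Then Q^5 = P·diag(1, 32)·P⁻¹ = [[7, −64], [−3, 32]] · [[1, 2], [3, 7]] = [[−185, −434], [93, 218]].

33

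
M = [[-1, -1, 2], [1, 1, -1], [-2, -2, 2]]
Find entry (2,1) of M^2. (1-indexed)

2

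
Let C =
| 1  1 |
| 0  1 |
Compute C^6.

C = I + N where N = [[0, 1], [0, 0]] is strictly upper-triangular, so N^2 = 0.
(I + N)^6 = I + 6·N = [[1, 6], [0, 1]].

[[1, 6], [0, 1]]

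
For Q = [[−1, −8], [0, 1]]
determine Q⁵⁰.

Q² = I (check: tr Q = 0 and det Q = −1), so Q⁵⁰ = I since 50 is even.

[[1, 0], [0, 1]]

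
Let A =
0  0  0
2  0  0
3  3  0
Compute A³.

A is strictly triangular, hence nilpotent: A³ = 0, so A³ = 0.

[[0, 0, 0], [0, 0, 0], [0, 0, 0]]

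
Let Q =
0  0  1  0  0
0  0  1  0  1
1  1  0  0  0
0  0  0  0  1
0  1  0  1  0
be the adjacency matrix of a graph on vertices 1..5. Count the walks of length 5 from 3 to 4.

4

The number of length-5 walks from vertex 3 to vertex 4 is entry (3,4) of Q^5, where Q is the adjacency matrix.
Q^2 = [[1, 1, 0, 0, 0], [1, 2, 0, 1, 0], [0, 0, 2, 0, 1], [0, 1, 0, 1, 0], [0, 0, 1, 0, 2]]
Q^3 = [[0, 0, 2, 0, 1], [0, 0, 3, 0, 3], [2, 3, 0, 1, 0], [0, 0, 1, 0, 2], [1, 3, 0, 2, 0]]
Q^4 = [[2, 3, 0, 1, 0], [3, 6, 0, 3, 0], [0, 0, 5, 0, 4], [1, 3, 0, 2, 0], [0, 0, 4, 0, 5]]
Q^5 = [[0, 0, 5, 0, 4], [0, 0, 9, 0, 9], [5, 9, 0, 4, 0], [0, 0, 4, 0, 5], [4, 9, 0, 5, 0]]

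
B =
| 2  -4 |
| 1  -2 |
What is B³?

[[0, 0], [0, 0]]

B² = [[0, 0], [0, 0]]
B³ = [[0, 0], [0, 0]]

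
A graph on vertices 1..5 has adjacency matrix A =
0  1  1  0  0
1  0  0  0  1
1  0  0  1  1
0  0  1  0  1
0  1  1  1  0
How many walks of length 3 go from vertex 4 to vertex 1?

The number of length-3 walks from vertex 4 to vertex 1 is entry (4,1) of A³, where A is the adjacency matrix.
A² = [[2, 0, 0, 1, 2], [0, 2, 2, 1, 0], [0, 2, 3, 1, 1], [1, 1, 1, 2, 1], [2, 0, 1, 1, 3]]
A³ = [[0, 4, 5, 2, 1], [4, 0, 1, 2, 5], [5, 1, 2, 4, 6], [2, 2, 4, 2, 4], [1, 5, 6, 4, 2]]

2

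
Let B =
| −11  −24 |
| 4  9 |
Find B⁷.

tr B = −2 and det B = −3, so the characteristic polynomial is λ² − (−2)λ + (−3) with roots 1 and −3.
Eigenvectors give P = [[−2, −3], [1, 1]] with P⁻¹ = [[1, 3], [−1, −2]], and B = P·diag(1, −3)·P⁻¹.
Then B⁷ = P·diag(1, −2187)·P⁻¹ = [[−2, 6561], [1, −2187]] · [[1, 3], [−1, −2]] = [[−6563, −13128], [2188, 4377]].

[[−6563, −13128], [2188, 4377]]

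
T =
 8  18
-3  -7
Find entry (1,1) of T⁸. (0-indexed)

-509

tr T = 1 and det T = -2, so the characteristic polynomial is λ² − (1)λ + (-2) with roots 2 and -1.
Eigenvectors give P = [[3, -2], [-1, 1]] with P⁻¹ = [[1, 2], [1, 3]], and T = P·diag(2, -1)·P⁻¹.
Then T⁸ = P·diag(256, 1)·P⁻¹ = [[768, -2], [-256, 1]] · [[1, 2], [1, 3]] = [[766, 1530], [-255, -509]].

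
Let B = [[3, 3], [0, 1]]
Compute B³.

B² = [[9, 12], [0, 1]]
B³ = [[27, 39], [0, 1]]

[[27, 39], [0, 1]]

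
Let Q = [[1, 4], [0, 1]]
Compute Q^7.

Q = I + N where N = [[0, 4], [0, 0]] is strictly upper-triangular, so N^2 = 0.
(I + N)^7 = I + 7·N = [[1, 28], [0, 1]].

[[1, 28], [0, 1]]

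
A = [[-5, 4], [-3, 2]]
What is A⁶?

tr A = -3 and det A = 2, so the characteristic polynomial is λ² − (-3)λ + (2) with roots -2 and -1.
Eigenvectors give P = [[4, 1], [3, 1]] with P⁻¹ = [[1, -1], [-3, 4]], and A = P·diag(-2, -1)·P⁻¹.
Then A⁶ = P·diag(64, 1)·P⁻¹ = [[256, 1], [192, 1]] · [[1, -1], [-3, 4]] = [[253, -252], [189, -188]].

[[253, -252], [189, -188]]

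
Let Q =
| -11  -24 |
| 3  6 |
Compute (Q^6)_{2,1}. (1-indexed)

tr Q = -5 and det Q = 6, so the characteristic polynomial is λ² − (-5)λ + (6) with roots -2 and -3.
Eigenvectors give P = [[8, 3], [-3, -1]] with P⁻¹ = [[-1, -3], [3, 8]], and Q = P·diag(-2, -3)·P⁻¹.
Then Q^6 = P·diag(64, 729)·P⁻¹ = [[512, 2187], [-192, -729]] · [[-1, -3], [3, 8]] = [[6049, 15960], [-1995, -5256]].

-1995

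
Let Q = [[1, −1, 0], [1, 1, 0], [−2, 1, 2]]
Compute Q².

[[0, −2, 0], [2, 0, 0], [−5, 5, 4]]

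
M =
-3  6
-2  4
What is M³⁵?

M² = M (a projection; rank 1, trace 1), so M³⁵ = M.

[[-3, 6], [-2, 4]]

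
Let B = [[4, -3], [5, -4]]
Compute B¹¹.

[[4, -3], [5, -4]]

B² = I (check: tr B = 0 and det B = -1), so B¹¹ = B since 11 is odd.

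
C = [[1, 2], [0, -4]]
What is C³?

[[1, 26], [0, -64]]

C² = [[1, -6], [0, 16]]
C³ = [[1, 26], [0, -64]]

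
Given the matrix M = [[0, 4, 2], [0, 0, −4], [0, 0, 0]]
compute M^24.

[[0, 0, 0], [0, 0, 0], [0, 0, 0]]

M is strictly triangular, hence nilpotent: M^3 = 0, so M^24 = 0.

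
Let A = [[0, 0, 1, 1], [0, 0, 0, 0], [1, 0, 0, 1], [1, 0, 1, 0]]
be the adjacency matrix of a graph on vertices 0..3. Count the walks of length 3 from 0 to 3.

The number of length-3 walks from vertex 0 to vertex 3 is entry (0,3) of A^3, where A is the adjacency matrix.
A^2 = [[2, 0, 1, 1], [0, 0, 0, 0], [1, 0, 2, 1], [1, 0, 1, 2]]
A^3 = [[2, 0, 3, 3], [0, 0, 0, 0], [3, 0, 2, 3], [3, 0, 3, 2]]

3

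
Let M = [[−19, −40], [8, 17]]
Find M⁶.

tr M = −2 and det M = −3, so the characteristic polynomial is λ² − (−2)λ + (−3) with roots 1 and −3.
Eigenvectors give P = [[−2, −5], [1, 2]] with P⁻¹ = [[2, 5], [−1, −2]], and M = P·diag(1, −3)·P⁻¹.
Then M⁶ = P·diag(1, 729)·P⁻¹ = [[−2, −3645], [1, 1458]] · [[2, 5], [−1, −2]] = [[3641, 7280], [−1456, −2911]].

[[3641, 7280], [−1456, −2911]]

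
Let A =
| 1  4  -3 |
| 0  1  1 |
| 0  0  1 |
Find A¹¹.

A = I + N where N = [[0, 4, -3], [0, 0, 1], [0, 0, 0]] is strictly upper-triangular, so N³ = 0.
(I + N)¹¹ = I + 11·N + 55·N² = [[1, 44, 187], [0, 1, 11], [0, 0, 1]].

[[1, 44, 187], [0, 1, 11], [0, 0, 1]]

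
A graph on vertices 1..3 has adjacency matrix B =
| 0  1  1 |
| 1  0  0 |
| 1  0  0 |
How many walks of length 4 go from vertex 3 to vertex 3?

2

The number of length-4 walks from vertex 3 to vertex 3 is entry (3,3) of B⁴, where B is the adjacency matrix.
B² = [[2, 0, 0], [0, 1, 1], [0, 1, 1]]
B³ = [[0, 2, 2], [2, 0, 0], [2, 0, 0]]
B⁴ = [[4, 0, 0], [0, 2, 2], [0, 2, 2]]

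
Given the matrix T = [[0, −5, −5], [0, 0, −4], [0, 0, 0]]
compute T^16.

[[0, 0, 0], [0, 0, 0], [0, 0, 0]]

T is strictly triangular, hence nilpotent: T^3 = 0, so T^16 = 0.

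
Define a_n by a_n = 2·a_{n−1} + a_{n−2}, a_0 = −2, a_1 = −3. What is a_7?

−647

With companion matrix C = [[2, 1], [1, 0]], [a_n, a_{n−1}]ᵀ = C·[a_{n−1}, a_{n−2}]ᵀ, so [a_7, a_6]ᵀ = C^6·[a_1, a_0]ᵀ.
C^6 = [[169, 70], [70, 29]], giving [a_7, a_6]ᵀ = [[−647], [−268]].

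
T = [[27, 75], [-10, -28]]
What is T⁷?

[[11703, 34725], [-4630, -13762]]

tr T = -1 and det T = -6, so the characteristic polynomial is λ² − (-1)λ + (-6) with roots -3 and 2.
Eigenvectors give P = [[-5, -3], [2, 1]] with P⁻¹ = [[1, 3], [-2, -5]], and T = P·diag(-3, 2)·P⁻¹.
Then T⁷ = P·diag(-2187, 128)·P⁻¹ = [[10935, -384], [-4374, 128]] · [[1, 3], [-2, -5]] = [[11703, 34725], [-4630, -13762]].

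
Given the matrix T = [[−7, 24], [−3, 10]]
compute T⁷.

tr T = 3 and det T = 2, so the characteristic polynomial is λ² − (3)λ + (2) with roots 2 and 1.
Eigenvectors give P = [[8, 3], [3, 1]] with P⁻¹ = [[−1, 3], [3, −8]], and T = P·diag(2, 1)·P⁻¹.
Then T⁷ = P·diag(128, 1)·P⁻¹ = [[1024, 3], [384, 1]] · [[−1, 3], [3, −8]] = [[−1015, 3048], [−381, 1144]].

[[−1015, 3048], [−381, 1144]]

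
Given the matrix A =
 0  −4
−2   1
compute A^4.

[[72, −68], [−34, 89]]

A^2 = [[8, −4], [−2, 9]]
A^3 = [[8, −36], [−18, 17]]
A^4 = [[72, −68], [−34, 89]]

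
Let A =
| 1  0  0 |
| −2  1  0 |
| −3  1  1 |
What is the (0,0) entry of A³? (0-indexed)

A = I + N where N = [[0, 0, 0], [−2, 0, 0], [−3, 1, 0]] is strictly lower-triangular, so N³ = 0.
(I + N)³ = I + 3·N + 3·N² = [[1, 0, 0], [−6, 1, 0], [−15, 3, 1]].

1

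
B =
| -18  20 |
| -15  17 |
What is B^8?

[[25476, -25220], [18915, -18659]]

tr B = -1 and det B = -6, so the characteristic polynomial is λ² − (-1)λ + (-6) with roots 2 and -3.
Eigenvectors give P = [[1, -4], [1, -3]] with P⁻¹ = [[-3, 4], [-1, 1]], and B = P·diag(2, -3)·P⁻¹.
Then B^8 = P·diag(256, 6561)·P⁻¹ = [[256, -26244], [256, -19683]] · [[-3, 4], [-1, 1]] = [[25476, -25220], [18915, -18659]].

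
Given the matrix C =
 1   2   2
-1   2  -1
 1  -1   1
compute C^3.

[[-1, 8, 0], [-12, 3, -16], [8, 0, 11]]

C^2 = [[1, 4, 2], [-4, 3, -5], [3, -1, 4]]
C^3 = [[-1, 8, 0], [-12, 3, -16], [8, 0, 11]]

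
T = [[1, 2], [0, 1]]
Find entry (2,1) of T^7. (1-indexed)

0

T = I + N where N = [[0, 2], [0, 0]] is strictly upper-triangular, so N^2 = 0.
(I + N)^7 = I + 7·N = [[1, 14], [0, 1]].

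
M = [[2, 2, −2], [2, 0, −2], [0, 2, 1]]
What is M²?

[[8, 0, −10], [4, 0, −6], [4, 2, −3]]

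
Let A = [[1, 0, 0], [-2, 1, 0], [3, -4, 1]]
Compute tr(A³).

A = I + N where N = [[0, 0, 0], [-2, 0, 0], [3, -4, 0]] is strictly lower-triangular, so N³ = 0.
(I + N)³ = I + 3·N + 3·N² = [[1, 0, 0], [-6, 1, 0], [33, -12, 1]].

3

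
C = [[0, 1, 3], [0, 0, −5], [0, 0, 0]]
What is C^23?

[[0, 0, 0], [0, 0, 0], [0, 0, 0]]

C is strictly triangular, hence nilpotent: C^3 = 0, so C^23 = 0.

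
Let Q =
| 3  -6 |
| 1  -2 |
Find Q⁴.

Q² = Q (a projection; rank 1, trace 1), so Q⁴ = Q.

[[3, -6], [1, -2]]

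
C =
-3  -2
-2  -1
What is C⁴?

[[233, 144], [144, 89]]

C² = [[13, 8], [8, 5]]
C³ = [[-55, -34], [-34, -21]]
C⁴ = [[233, 144], [144, 89]]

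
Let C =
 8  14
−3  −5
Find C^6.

tr C = 3 and det C = 2, so the characteristic polynomial is λ² − (3)λ + (2) with roots 2 and 1.
Eigenvectors give P = [[−7, −2], [3, 1]] with P⁻¹ = [[−1, −2], [3, 7]], and C = P·diag(2, 1)·P⁻¹.
Then C^6 = P·diag(64, 1)·P⁻¹ = [[−448, −2], [192, 1]] · [[−1, −2], [3, 7]] = [[442, 882], [−189, −377]].

[[442, 882], [−189, −377]]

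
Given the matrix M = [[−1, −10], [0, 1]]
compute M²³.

M² = I (check: tr M = 0 and det M = −1), so M²³ = M since 23 is odd.

[[−1, −10], [0, 1]]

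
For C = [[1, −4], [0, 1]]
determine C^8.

[[1, −32], [0, 1]]

C = I + N where N = [[0, −4], [0, 0]] is strictly upper-triangular, so N^2 = 0.
(I + N)^8 = I + 8·N = [[1, −32], [0, 1]].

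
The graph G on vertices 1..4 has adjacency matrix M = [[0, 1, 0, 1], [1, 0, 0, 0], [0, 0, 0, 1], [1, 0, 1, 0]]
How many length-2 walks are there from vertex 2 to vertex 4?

1

The number of length-2 walks from vertex 2 to vertex 4 is entry (2,4) of M², where M is the adjacency matrix.
M² = [[2, 0, 1, 0], [0, 1, 0, 1], [1, 0, 1, 0], [0, 1, 0, 2]]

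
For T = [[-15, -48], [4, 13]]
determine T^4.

tr T = -2 and det T = -3, so the characteristic polynomial is λ² − (-2)λ + (-3) with roots 1 and -3.
Eigenvectors give P = [[3, -4], [-1, 1]] with P⁻¹ = [[-1, -4], [-1, -3]], and T = P·diag(1, -3)·P⁻¹.
Then T^4 = P·diag(1, 81)·P⁻¹ = [[3, -324], [-1, 81]] · [[-1, -4], [-1, -3]] = [[321, 960], [-80, -239]].

[[321, 960], [-80, -239]]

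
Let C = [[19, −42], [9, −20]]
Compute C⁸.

[[−1529, 3570], [−765, 1786]]

tr C = −1 and det C = −2, so the characteristic polynomial is λ² − (−1)λ + (−2) with roots −2 and 1.
Eigenvectors give P = [[2, 7], [1, 3]] with P⁻¹ = [[−3, 7], [1, −2]], and C = P·diag(−2, 1)·P⁻¹.
Then C⁸ = P·diag(256, 1)·P⁻¹ = [[512, 7], [256, 3]] · [[−3, 7], [1, −2]] = [[−1529, 3570], [−765, 1786]].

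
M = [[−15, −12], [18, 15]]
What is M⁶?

tr M = 0 and det M = −9, so the characteristic polynomial is λ² − (0)λ + (−9) with roots −3 and 3.
Eigenvectors give P = [[−1, −2], [1, 3]] with P⁻¹ = [[−3, −2], [1, 1]], and M = P·diag(−3, 3)·P⁻¹.
Then M⁶ = P·diag(729, 729)·P⁻¹ = [[−729, −1458], [729, 2187]] · [[−3, −2], [1, 1]] = [[729, 0], [0, 729]].

[[729, 0], [0, 729]]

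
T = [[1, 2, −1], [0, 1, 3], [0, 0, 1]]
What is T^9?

T = I + N where N = [[0, 2, −1], [0, 0, 3], [0, 0, 0]] is strictly upper-triangular, so N^3 = 0.
(I + N)^9 = I + 9·N + 36·N^2 = [[1, 18, 207], [0, 1, 27], [0, 0, 1]].

[[1, 18, 207], [0, 1, 27], [0, 0, 1]]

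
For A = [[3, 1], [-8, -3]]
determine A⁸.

A² = I (check: tr A = 0 and det A = -1), so A⁸ = I since 8 is even.

[[1, 0], [0, 1]]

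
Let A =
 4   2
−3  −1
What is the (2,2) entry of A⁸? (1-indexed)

tr A = 3 and det A = 2, so the characteristic polynomial is λ² − (3)λ + (2) with roots 2 and 1.
Eigenvectors give P = [[−1, 2], [1, −3]] with P⁻¹ = [[−3, −2], [−1, −1]], and A = P·diag(2, 1)·P⁻¹.
Then A⁸ = P·diag(256, 1)·P⁻¹ = [[−256, 2], [256, −3]] · [[−3, −2], [−1, −1]] = [[766, 510], [−765, −509]].

−509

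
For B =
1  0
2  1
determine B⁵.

B = I + N where N = [[0, 0], [2, 0]] is strictly lower-triangular, so N² = 0.
(I + N)⁵ = I + 5·N = [[1, 0], [10, 1]].

[[1, 0], [10, 1]]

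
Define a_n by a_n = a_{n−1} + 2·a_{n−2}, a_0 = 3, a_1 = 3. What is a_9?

1023

With companion matrix C = [[1, 2], [1, 0]], [a_n, a_{n−1}]ᵀ = C·[a_{n−1}, a_{n−2}]ᵀ, so [a_9, a_8]ᵀ = C⁸·[a_1, a_0]ᵀ.
C⁸ = [[171, 170], [85, 86]], giving [a_9, a_8]ᵀ = [[1023], [513]].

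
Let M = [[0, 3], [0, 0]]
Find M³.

[[0, 0], [0, 0]]

M is strictly triangular, hence nilpotent: M² = 0, so M³ = 0.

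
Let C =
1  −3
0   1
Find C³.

[[1, −9], [0, 1]]

C = I + N where N = [[0, −3], [0, 0]] is strictly upper-triangular, so N² = 0.
(I + N)³ = I + 3·N = [[1, −9], [0, 1]].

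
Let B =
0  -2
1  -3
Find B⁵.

[[30, -62], [31, -63]]

tr B = -3 and det B = 2, so the characteristic polynomial is λ² − (-3)λ + (2) with roots -1 and -2.
Eigenvectors give P = [[2, -1], [1, -1]] with P⁻¹ = [[1, -1], [1, -2]], and B = P·diag(-1, -2)·P⁻¹.
Then B⁵ = P·diag(-1, -32)·P⁻¹ = [[-2, 32], [-1, 32]] · [[1, -1], [1, -2]] = [[30, -62], [31, -63]].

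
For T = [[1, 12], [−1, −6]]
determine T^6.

tr T = −5 and det T = 6, so the characteristic polynomial is λ² − (−5)λ + (6) with roots −3 and −2.
Eigenvectors give P = [[−3, −4], [1, 1]] with P⁻¹ = [[1, 4], [−1, −3]], and T = P·diag(−3, −2)·P⁻¹.
Then T^6 = P·diag(729, 64)·P⁻¹ = [[−2187, −256], [729, 64]] · [[1, 4], [−1, −3]] = [[−1931, −7980], [665, 2724]].

[[−1931, −7980], [665, 2724]]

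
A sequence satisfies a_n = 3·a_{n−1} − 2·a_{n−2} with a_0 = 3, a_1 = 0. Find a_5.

With companion matrix T = [[3, −2], [1, 0]], [a_n, a_{n−1}]ᵀ = T·[a_{n−1}, a_{n−2}]ᵀ, so [a_5, a_4]ᵀ = T⁴·[a_1, a_0]ᵀ.
T⁴ = [[31, −30], [15, −14]], giving [a_5, a_4]ᵀ = [[−90], [−42]].

−90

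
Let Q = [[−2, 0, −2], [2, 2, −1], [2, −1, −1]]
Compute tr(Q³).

50

Q² = [[0, 2, 6], [−2, 5, −5], [−8, −1, −2]]
Q³ = [[16, −2, −8], [4, 15, 4], [10, 0, 19]]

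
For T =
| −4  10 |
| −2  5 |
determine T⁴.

[[−4, 10], [−2, 5]]

T² = T (a projection; rank 1, trace 1), so T⁴ = T.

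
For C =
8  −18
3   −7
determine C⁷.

[[386, −774], [129, −259]]

tr C = 1 and det C = −2, so the characteristic polynomial is λ² − (1)λ + (−2) with roots −1 and 2.
Eigenvectors give P = [[−2, 3], [−1, 1]] with P⁻¹ = [[1, −3], [1, −2]], and C = P·diag(−1, 2)·P⁻¹.
Then C⁷ = P·diag(−1, 128)·P⁻¹ = [[2, 384], [1, 128]] · [[1, −3], [1, −2]] = [[386, −774], [129, −259]].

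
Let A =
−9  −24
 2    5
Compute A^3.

[[−105, −312], [26, 77]]

tr A = −4 and det A = 3, so the characteristic polynomial is λ² − (−4)λ + (3) with roots −1 and −3.
Eigenvectors give P = [[3, −4], [−1, 1]] with P⁻¹ = [[−1, −4], [−1, −3]], and A = P·diag(−1, −3)·P⁻¹.
Then A^3 = P·diag(−1, −27)·P⁻¹ = [[−3, 108], [1, −27]] · [[−1, −4], [−1, −3]] = [[−105, −312], [26, 77]].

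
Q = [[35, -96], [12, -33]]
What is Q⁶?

tr Q = 2 and det Q = -3, so the characteristic polynomial is λ² − (2)λ + (-3) with roots 3 and -1.
Eigenvectors give P = [[-3, -8], [-1, -3]] with P⁻¹ = [[-3, 8], [1, -3]], and Q = P·diag(3, -1)·P⁻¹.
Then Q⁶ = P·diag(729, 1)·P⁻¹ = [[-2187, -8], [-729, -3]] · [[-3, 8], [1, -3]] = [[6553, -17472], [2184, -5823]].

[[6553, -17472], [2184, -5823]]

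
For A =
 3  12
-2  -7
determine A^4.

tr A = -4 and det A = 3, so the characteristic polynomial is λ² − (-4)λ + (3) with roots -1 and -3.
Eigenvectors give P = [[-3, 2], [1, -1]] with P⁻¹ = [[-1, -2], [-1, -3]], and A = P·diag(-1, -3)·P⁻¹.
Then A^4 = P·diag(1, 81)·P⁻¹ = [[-3, 162], [1, -81]] · [[-1, -2], [-1, -3]] = [[-159, -480], [80, 241]].

[[-159, -480], [80, 241]]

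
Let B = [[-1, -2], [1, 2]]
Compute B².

B² = B (a projection; rank 1, trace 1), so B² = B.

[[-1, -2], [1, 2]]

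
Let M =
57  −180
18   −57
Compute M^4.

[[81, 0], [0, 81]]

tr M = 0 and det M = −9, so the characteristic polynomial is λ² − (0)λ + (−9) with roots 3 and −3.
Eigenvectors give P = [[10, 3], [3, 1]] with P⁻¹ = [[1, −3], [−3, 10]], and M = P·diag(3, −3)·P⁻¹.
Then M^4 = P·diag(81, 81)·P⁻¹ = [[810, 243], [243, 81]] · [[1, −3], [−3, 10]] = [[81, 0], [0, 81]].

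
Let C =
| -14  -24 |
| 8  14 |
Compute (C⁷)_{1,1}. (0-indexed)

896

tr C = 0 and det C = -4, so the characteristic polynomial is λ² − (0)λ + (-4) with roots -2 and 2.
Eigenvectors give P = [[-2, -3], [1, 2]] with P⁻¹ = [[-2, -3], [1, 2]], and C = P·diag(-2, 2)·P⁻¹.
Then C⁷ = P·diag(-128, 128)·P⁻¹ = [[256, -384], [-128, 256]] · [[-2, -3], [1, 2]] = [[-896, -1536], [512, 896]].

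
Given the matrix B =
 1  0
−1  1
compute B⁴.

B = I + N where N = [[0, 0], [−1, 0]] is strictly lower-triangular, so N² = 0.
(I + N)⁴ = I + 4·N = [[1, 0], [−4, 1]].

[[1, 0], [−4, 1]]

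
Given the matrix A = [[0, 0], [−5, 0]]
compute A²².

A is strictly triangular, hence nilpotent: A² = 0, so A²² = 0.

[[0, 0], [0, 0]]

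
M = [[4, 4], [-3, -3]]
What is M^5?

[[4, 4], [-3, -3]]

M² = M (a projection; rank 1, trace 1), so M^5 = M.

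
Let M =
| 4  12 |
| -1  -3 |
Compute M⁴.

[[4, 12], [-1, -3]]

M² = M (a projection; rank 1, trace 1), so M⁴ = M.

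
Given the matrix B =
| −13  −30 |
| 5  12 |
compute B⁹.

[[−60073, −121170], [20195, 40902]]

tr B = −1 and det B = −6, so the characteristic polynomial is λ² − (−1)λ + (−6) with roots 2 and −3.
Eigenvectors give P = [[−2, −3], [1, 1]] with P⁻¹ = [[1, 3], [−1, −2]], and B = P·diag(2, −3)·P⁻¹.
Then B⁹ = P·diag(512, −19683)·P⁻¹ = [[−1024, 59049], [512, −19683]] · [[1, 3], [−1, −2]] = [[−60073, −121170], [20195, 40902]].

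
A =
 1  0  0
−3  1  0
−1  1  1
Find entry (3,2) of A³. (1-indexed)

A = I + N where N = [[0, 0, 0], [−3, 0, 0], [−1, 1, 0]] is strictly lower-triangular, so N³ = 0.
(I + N)³ = I + 3·N + 3·N² = [[1, 0, 0], [−9, 1, 0], [−12, 3, 1]].

3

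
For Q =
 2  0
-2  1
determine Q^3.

[[8, 0], [-14, 1]]

Q^2 = [[4, 0], [-6, 1]]
Q^3 = [[8, 0], [-14, 1]]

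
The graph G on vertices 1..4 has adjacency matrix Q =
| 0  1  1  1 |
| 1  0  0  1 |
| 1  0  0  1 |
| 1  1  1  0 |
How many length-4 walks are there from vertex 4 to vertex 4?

15

The number of length-4 walks from vertex 4 to vertex 4 is entry (4,4) of Q⁴, where Q is the adjacency matrix.
Q² = [[3, 1, 1, 2], [1, 2, 2, 1], [1, 2, 2, 1], [2, 1, 1, 3]]
Q³ = [[4, 5, 5, 5], [5, 2, 2, 5], [5, 2, 2, 5], [5, 5, 5, 4]]
Q⁴ = [[15, 9, 9, 14], [9, 10, 10, 9], [9, 10, 10, 9], [14, 9, 9, 15]]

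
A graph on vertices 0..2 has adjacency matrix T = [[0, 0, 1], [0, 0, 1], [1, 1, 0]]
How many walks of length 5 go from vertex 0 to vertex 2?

The number of length-5 walks from vertex 0 to vertex 2 is entry (0,2) of T⁵, where T is the adjacency matrix.
T² = [[1, 1, 0], [1, 1, 0], [0, 0, 2]]
T³ = [[0, 0, 2], [0, 0, 2], [2, 2, 0]]
T⁴ = [[2, 2, 0], [2, 2, 0], [0, 0, 4]]
T⁵ = [[0, 0, 4], [0, 0, 4], [4, 4, 0]]

4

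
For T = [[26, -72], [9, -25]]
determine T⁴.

[[136, -360], [45, -119]]

tr T = 1 and det T = -2, so the characteristic polynomial is λ² − (1)λ + (-2) with roots 2 and -1.
Eigenvectors give P = [[3, -8], [1, -3]] with P⁻¹ = [[3, -8], [1, -3]], and T = P·diag(2, -1)·P⁻¹.
Then T⁴ = P·diag(16, 1)·P⁻¹ = [[48, -8], [16, -3]] · [[3, -8], [1, -3]] = [[136, -360], [45, -119]].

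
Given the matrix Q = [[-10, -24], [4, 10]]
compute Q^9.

tr Q = 0 and det Q = -4, so the characteristic polynomial is λ² − (0)λ + (-4) with roots -2 and 2.
Eigenvectors give P = [[3, -2], [-1, 1]] with P⁻¹ = [[1, 2], [1, 3]], and Q = P·diag(-2, 2)·P⁻¹.
Then Q^9 = P·diag(-512, 512)·P⁻¹ = [[-1536, -1024], [512, 512]] · [[1, 2], [1, 3]] = [[-2560, -6144], [1024, 2560]].

[[-2560, -6144], [1024, 2560]]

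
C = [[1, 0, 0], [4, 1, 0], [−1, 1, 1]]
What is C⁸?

C = I + N where N = [[0, 0, 0], [4, 0, 0], [−1, 1, 0]] is strictly lower-triangular, so N³ = 0.
(I + N)⁸ = I + 8·N + 28·N² = [[1, 0, 0], [32, 1, 0], [104, 8, 1]].

[[1, 0, 0], [32, 1, 0], [104, 8, 1]]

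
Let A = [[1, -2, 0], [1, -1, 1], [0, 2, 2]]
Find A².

[[-1, 0, -2], [0, 1, 1], [2, 2, 6]]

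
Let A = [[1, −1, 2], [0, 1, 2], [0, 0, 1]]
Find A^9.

A = I + N where N = [[0, −1, 2], [0, 0, 2], [0, 0, 0]] is strictly upper-triangular, so N^3 = 0.
(I + N)^9 = I + 9·N + 36·N^2 = [[1, −9, −54], [0, 1, 18], [0, 0, 1]].

[[1, −9, −54], [0, 1, 18], [0, 0, 1]]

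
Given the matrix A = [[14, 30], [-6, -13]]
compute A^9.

[[2564, 5130], [-1026, -2053]]

tr A = 1 and det A = -2, so the characteristic polynomial is λ² − (1)λ + (-2) with roots 2 and -1.
Eigenvectors give P = [[5, -2], [-2, 1]] with P⁻¹ = [[1, 2], [2, 5]], and A = P·diag(2, -1)·P⁻¹.
Then A^9 = P·diag(512, -1)·P⁻¹ = [[2560, 2], [-1024, -1]] · [[1, 2], [2, 5]] = [[2564, 5130], [-1026, -2053]].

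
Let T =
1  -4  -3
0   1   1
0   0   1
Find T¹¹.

T = I + N where N = [[0, -4, -3], [0, 0, 1], [0, 0, 0]] is strictly upper-triangular, so N³ = 0.
(I + N)¹¹ = I + 11·N + 55·N² = [[1, -44, -253], [0, 1, 11], [0, 0, 1]].

[[1, -44, -253], [0, 1, 11], [0, 0, 1]]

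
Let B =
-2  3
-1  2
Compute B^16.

[[1, 0], [0, 1]]

B² = I (check: tr B = 0 and det B = -1), so B^16 = I since 16 is even.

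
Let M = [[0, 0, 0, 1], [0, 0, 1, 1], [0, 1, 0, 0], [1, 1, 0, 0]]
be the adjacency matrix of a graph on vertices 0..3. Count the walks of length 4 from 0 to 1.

The number of length-4 walks from vertex 0 to vertex 1 is entry (0,1) of M⁴, where M is the adjacency matrix.
M² = [[1, 1, 0, 0], [1, 2, 0, 0], [0, 0, 1, 1], [0, 0, 1, 2]]
M³ = [[0, 0, 1, 2], [0, 0, 2, 3], [1, 2, 0, 0], [2, 3, 0, 0]]
M⁴ = [[2, 3, 0, 0], [3, 5, 0, 0], [0, 0, 2, 3], [0, 0, 3, 5]]

3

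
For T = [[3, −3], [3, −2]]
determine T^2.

[[0, −3], [3, −5]]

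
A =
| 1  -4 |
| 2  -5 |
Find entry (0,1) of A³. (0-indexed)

-52

tr A = -4 and det A = 3, so the characteristic polynomial is λ² − (-4)λ + (3) with roots -3 and -1.
Eigenvectors give P = [[-1, -2], [-1, -1]] with P⁻¹ = [[1, -2], [-1, 1]], and A = P·diag(-3, -1)·P⁻¹.
Then A³ = P·diag(-27, -1)·P⁻¹ = [[27, 2], [27, 1]] · [[1, -2], [-1, 1]] = [[25, -52], [26, -53]].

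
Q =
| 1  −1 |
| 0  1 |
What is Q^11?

[[1, −11], [0, 1]]

Q = I + N where N = [[0, −1], [0, 0]] is strictly upper-triangular, so N^2 = 0.
(I + N)^11 = I + 11·N = [[1, −11], [0, 1]].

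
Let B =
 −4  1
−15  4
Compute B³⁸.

B² = I (check: tr B = 0 and det B = −1), so B³⁸ = I since 38 is even.

[[1, 0], [0, 1]]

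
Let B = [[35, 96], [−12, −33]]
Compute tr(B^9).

tr B = 2 and det B = −3, so the characteristic polynomial is λ² − (2)λ + (−3) with roots 3 and −1.
Eigenvectors give P = [[−3, −8], [1, 3]] with P⁻¹ = [[−3, −8], [1, 3]], and B = P·diag(3, −1)·P⁻¹.
Then B^9 = P·diag(19683, −1)·P⁻¹ = [[−59049, 8], [19683, −3]] · [[−3, −8], [1, 3]] = [[177155, 472416], [−59052, −157473]].

19682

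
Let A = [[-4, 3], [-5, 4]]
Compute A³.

A² = I (check: tr A = 0 and det A = -1), so A³ = A since 3 is odd.

[[-4, 3], [-5, 4]]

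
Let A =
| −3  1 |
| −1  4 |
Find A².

[[8, 1], [−1, 15]]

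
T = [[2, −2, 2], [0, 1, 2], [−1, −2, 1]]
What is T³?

T² = [[2, −10, 2], [−2, −3, 4], [−3, −2, −5]]
T³ = [[2, −18, −14], [−8, −7, −6], [−1, 14, −15]]

[[2, −18, −14], [−8, −7, −6], [−1, 14, −15]]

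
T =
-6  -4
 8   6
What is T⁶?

tr T = 0 and det T = -4, so the characteristic polynomial is λ² − (0)λ + (-4) with roots 2 and -2.
Eigenvectors give P = [[-1, -1], [2, 1]] with P⁻¹ = [[1, 1], [-2, -1]], and T = P·diag(2, -2)·P⁻¹.
Then T⁶ = P·diag(64, 64)·P⁻¹ = [[-64, -64], [128, 64]] · [[1, 1], [-2, -1]] = [[64, 0], [0, 64]].

[[64, 0], [0, 64]]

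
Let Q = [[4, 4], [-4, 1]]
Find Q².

[[0, 20], [-20, -15]]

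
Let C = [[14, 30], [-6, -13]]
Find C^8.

[[1276, 2550], [-510, -1019]]

tr C = 1 and det C = -2, so the characteristic polynomial is λ² − (1)λ + (-2) with roots 2 and -1.
Eigenvectors give P = [[5, -2], [-2, 1]] with P⁻¹ = [[1, 2], [2, 5]], and C = P·diag(2, -1)·P⁻¹.
Then C^8 = P·diag(256, 1)·P⁻¹ = [[1280, -2], [-512, 1]] · [[1, 2], [2, 5]] = [[1276, 2550], [-510, -1019]].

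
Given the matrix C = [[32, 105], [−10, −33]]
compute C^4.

tr C = −1 and det C = −6, so the characteristic polynomial is λ² − (−1)λ + (−6) with roots −3 and 2.
Eigenvectors give P = [[−3, 7], [1, −2]] with P⁻¹ = [[2, 7], [1, 3]], and C = P·diag(−3, 2)·P⁻¹.
Then C^4 = P·diag(81, 16)·P⁻¹ = [[−243, 112], [81, −32]] · [[2, 7], [1, 3]] = [[−374, −1365], [130, 471]].

[[−374, −1365], [130, 471]]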